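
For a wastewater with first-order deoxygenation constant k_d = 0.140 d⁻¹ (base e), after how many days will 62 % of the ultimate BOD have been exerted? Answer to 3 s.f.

y/L₀ = 1 − e^(−k_d t) = 0.62 ⇒ e^(−k_d t) = 0.380
t = −ln(0.380) / 0.140 = 0.9676 / 0.140 = 6.911 d.

t ≈ 6.91 d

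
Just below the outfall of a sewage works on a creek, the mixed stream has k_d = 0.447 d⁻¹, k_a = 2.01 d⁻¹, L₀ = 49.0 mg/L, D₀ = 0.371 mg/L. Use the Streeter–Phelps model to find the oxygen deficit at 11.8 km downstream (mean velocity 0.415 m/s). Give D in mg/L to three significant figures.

Travel time t = x/v = 11.8 km / (0.415 m/s) = 11800 m / 0.415 m/s = 28430 s = 0.3291 d.
k_d L₀/(k_a−k_d) = 0.447×49.0/(2.01−0.447) = 21.90/1.563 = 14.01 mg/L.
e^(−k_d t) = e^(−0.447×0.3291) = 0.8632; e^(−k_a t) = e^(−2.01×0.3291) = 0.5161.
D = 14.01 × (0.8632 − 0.5161) + 0.371 × 0.5161 = 4.864 + 0.1915 = 5.056 mg/L.

D ≈ 5.06 mg/L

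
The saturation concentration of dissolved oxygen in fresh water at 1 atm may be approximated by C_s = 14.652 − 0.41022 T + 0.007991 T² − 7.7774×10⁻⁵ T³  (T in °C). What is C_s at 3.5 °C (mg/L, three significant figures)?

C_s = 14.652 − 0.41022×3.5 + 0.007991×3.5² − 7.7774×10⁻⁵×3.5³ = 13.31 mg/L.

C_s ≈ 13.3 mg/L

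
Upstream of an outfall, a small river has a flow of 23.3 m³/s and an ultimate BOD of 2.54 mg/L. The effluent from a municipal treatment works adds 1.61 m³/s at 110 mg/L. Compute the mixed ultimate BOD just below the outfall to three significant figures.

Flow-weighted mixing: C = (Q_r C_r + Q_w C_w)/(Q_r + Q_w)
= (23.3×2.54 + 1.61×110)/(23.3 + 1.61) = 236.3/24.91 = 9.485 mg/L.

9.49 mg/L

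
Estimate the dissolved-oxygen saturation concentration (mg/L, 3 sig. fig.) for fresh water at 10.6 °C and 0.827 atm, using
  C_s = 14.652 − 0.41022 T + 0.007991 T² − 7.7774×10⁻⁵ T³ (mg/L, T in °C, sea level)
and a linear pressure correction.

At sea level: C_s = 14.652 − 0.41022×10.6 + 0.007991×10.6² − 7.7774×10⁻⁵×10.6³ = 11.11 mg/L.
Pressure correction: C_s' = 11.11 × 0.827 = 9.187 mg/L.

C_s ≈ 9.19 mg/L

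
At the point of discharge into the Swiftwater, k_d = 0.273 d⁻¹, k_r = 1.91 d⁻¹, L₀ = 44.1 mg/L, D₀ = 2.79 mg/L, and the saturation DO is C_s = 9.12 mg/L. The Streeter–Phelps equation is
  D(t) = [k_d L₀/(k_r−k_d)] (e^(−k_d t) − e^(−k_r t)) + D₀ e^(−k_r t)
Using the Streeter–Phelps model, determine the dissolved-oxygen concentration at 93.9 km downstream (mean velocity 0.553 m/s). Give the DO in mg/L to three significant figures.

DO ≈ 4.93 mg/L

Travel time t = x/v = 93.9 km / (0.553 m/s) = 93900 m / 0.553 m/s = 169800 s = 1.965 d.
k_d L₀/(k_r−k_d) = 0.273×44.1/(1.91−0.273) = 12.04/1.637 = 7.354 mg/L.
e^(−k_d t) = e^(−0.273×1.965) = 0.5848; e^(−k_r t) = e^(−1.91×1.965) = 0.02343.
D = 7.354 × (0.5848 − 0.02343) + 2.79 × 0.02343 = 4.128 + 0.06537 = 4.194 mg/L.
DO = C_s − D = 9.12 − 4.194 = 4.926 mg/L.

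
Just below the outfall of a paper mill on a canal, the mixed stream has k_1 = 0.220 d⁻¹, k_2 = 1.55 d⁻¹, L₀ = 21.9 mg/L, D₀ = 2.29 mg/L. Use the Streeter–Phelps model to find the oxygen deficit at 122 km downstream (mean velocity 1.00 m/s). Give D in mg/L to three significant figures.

D ≈ 2.51 mg/L

Travel time t = x/v = 122 km / (1.00 m/s) = 122000 m / 1.00 m/s = 122000 s = 1.412 d.
k_1 L₀/(k_2−k_1) = 0.220×21.9/(1.55−0.220) = 4.818/1.330 = 3.623 mg/L.
e^(−k_1 t) = e^(−0.220×1.412) = 0.7330; e^(−k_2 t) = e^(−1.55×1.412) = 0.1121.
D = 3.623 × (0.7330 − 0.1121) + 2.29 × 0.1121 = 2.249 + 0.2566 = 2.506 mg/L.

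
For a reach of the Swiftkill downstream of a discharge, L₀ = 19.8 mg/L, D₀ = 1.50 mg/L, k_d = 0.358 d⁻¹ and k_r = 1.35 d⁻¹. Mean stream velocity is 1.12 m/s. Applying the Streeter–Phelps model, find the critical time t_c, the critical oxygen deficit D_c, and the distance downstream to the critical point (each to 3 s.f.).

t_c ≈ 1.10 d; D_c ≈ 3.54 mg/L; x_c ≈ 106 km

t_c = [1/(k_r−k_d)] ln[(k_r/k_d)(1 − D₀(k_r−k_d)/(k_d L₀))]
= [1/(1.35−0.358)] ln[(1.35/0.358)(1 − 1.50×0.9920/(0.358×19.8))]
= (1/0.9920) ln[3.771 × 0.7901] = 1.008 × ln(2.979) = 1.008 × 1.092 = 1.101 d.
L(t_c) = L₀ e^(−k_d t_c) = 19.8 × 0.6744 = 13.35 mg/L, and at the critical point k_r D_c = k_d L, so D_c = (0.358/1.35) × 13.35 = 3.541 mg/L.
x_c = v t_c = 1.12 m/s × 1.101 d × 86400 s/d = 106500 m ≈ 106 km.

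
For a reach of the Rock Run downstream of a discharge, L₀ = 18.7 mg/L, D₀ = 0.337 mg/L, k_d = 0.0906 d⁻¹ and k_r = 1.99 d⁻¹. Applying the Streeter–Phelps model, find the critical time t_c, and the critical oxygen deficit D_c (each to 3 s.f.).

t_c = [1/(k_r−k_d)] ln[(k_r/k_d)(1 − D₀(k_r−k_d)/(k_d L₀))]
= [1/(1.99−0.0906)] ln[(1.99/0.0906)(1 − 0.337×1.899/(0.0906×18.7))]
= (1/1.899) ln[21.96 × 0.6222] = 0.5265 × ln(13.67) = 0.5265 × 2.615 = 1.377 d.
L(t_c) = L₀ e^(−k_d t_c) = 18.7 × 0.8827 = 16.51 mg/L, and at the critical point k_r D_c = k_d L, so D_c = (0.0906/1.99) × 16.51 = 0.7515 mg/L.

t_c ≈ 1.38 d; D_c ≈ 0.752 mg/L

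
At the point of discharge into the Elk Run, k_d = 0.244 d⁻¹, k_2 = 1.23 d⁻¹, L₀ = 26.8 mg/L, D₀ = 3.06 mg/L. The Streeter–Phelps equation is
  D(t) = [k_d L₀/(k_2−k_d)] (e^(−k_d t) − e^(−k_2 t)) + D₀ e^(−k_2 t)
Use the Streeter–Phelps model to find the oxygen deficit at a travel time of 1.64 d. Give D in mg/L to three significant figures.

D ≈ 3.97 mg/L

k_d L₀/(k_2−k_d) = 0.244×26.8/(1.23−0.244) = 6.539/0.9860 = 6.632 mg/L.
e^(−k_d t) = e^(−0.244×1.640) = 0.6702; e^(−k_2 t) = e^(−1.23×1.640) = 0.1330.
D = 6.632 × (0.6702 − 0.1330) + 3.06 × 0.1330 = 3.563 + 0.4071 = 3.970 mg/L.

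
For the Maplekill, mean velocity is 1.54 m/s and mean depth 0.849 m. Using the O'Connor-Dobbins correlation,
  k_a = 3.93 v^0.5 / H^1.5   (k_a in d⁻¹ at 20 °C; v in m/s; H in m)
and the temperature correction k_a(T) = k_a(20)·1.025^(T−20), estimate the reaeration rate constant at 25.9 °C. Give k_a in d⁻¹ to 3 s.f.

k_a ≈ 7.21 d⁻¹

k_a(20) = 3.93 × 1.54^0.5 / 0.849^1.5 = 3.93 × 1.241 / 0.7823 = 6.234 d⁻¹.
k_a(25.9) = 6.234 × 1.025^(25.9−20) = 6.234 × 1.157 = 7.212 d⁻¹.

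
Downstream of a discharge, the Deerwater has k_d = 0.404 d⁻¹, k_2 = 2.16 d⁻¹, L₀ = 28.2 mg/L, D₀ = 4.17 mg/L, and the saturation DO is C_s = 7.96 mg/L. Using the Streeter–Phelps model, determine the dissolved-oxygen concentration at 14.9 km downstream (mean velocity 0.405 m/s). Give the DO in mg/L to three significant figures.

DO ≈ 3.42 mg/L

Travel time t = x/v = 14.9 km / (0.405 m/s) = 14900 m / 0.405 m/s = 36790 s = 0.4258 d.
k_d L₀/(k_2−k_d) = 0.404×28.2/(2.16−0.404) = 11.39/1.756 = 6.488 mg/L.
e^(−k_d t) = e^(−0.404×0.4258) = 0.8420; e^(−k_2 t) = e^(−2.16×0.4258) = 0.3986.
D = 6.488 × (0.8420 − 0.3986) + 4.17 × 0.3986 = 2.876 + 1.662 = 4.539 mg/L.
DO = C_s − D = 7.96 − 4.539 = 3.421 mg/L.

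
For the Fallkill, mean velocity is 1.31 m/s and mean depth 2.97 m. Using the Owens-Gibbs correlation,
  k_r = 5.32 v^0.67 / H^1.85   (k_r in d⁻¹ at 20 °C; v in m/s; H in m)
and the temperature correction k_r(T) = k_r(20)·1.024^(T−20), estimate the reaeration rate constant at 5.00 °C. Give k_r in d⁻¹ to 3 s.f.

k_r ≈ 0.596 d⁻¹

k_r(20) = 5.32 × 1.31^0.67 / 2.97^1.85 = 5.32 × 1.198 / 7.492 = 0.8509 d⁻¹.
k_r(5.00) = 0.8509 × 1.024^(5.00−20) = 0.8509 × 0.7006 = 0.5962 d⁻¹.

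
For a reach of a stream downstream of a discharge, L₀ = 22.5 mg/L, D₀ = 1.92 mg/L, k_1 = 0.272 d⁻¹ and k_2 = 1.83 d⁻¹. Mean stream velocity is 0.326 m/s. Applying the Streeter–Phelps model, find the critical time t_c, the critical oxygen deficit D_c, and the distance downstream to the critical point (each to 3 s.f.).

At the critical point dD/dt = 0, so k_1 L₀ e^(−k_1 t) = k_2 D. Substituting D(t) from the Streeter–Phelps equation and solving for t gives
t_c = ln[(k_2/k_1)(1 − D₀(k_2−k_1)/(k_1 L₀))] / (k_2−k_1).
Here k_2−k_1 = 1.558 d⁻¹ and 1 − D₀(k_2−k_1)/(k_1 L₀) = 1 − 1.92×1.558/(0.272×22.5) = 0.5112, so
t_c = ln(6.728 × 0.5112) / 1.558 = 1.235 / 1.558 = 0.7929 d.
L(t_c) = L₀ e^(−k_1 t_c) = 22.5 × 0.8060 = 18.14 mg/L, and at the critical point k_2 D_c = k_1 L, so D_c = (0.272/1.83) × 18.14 = 2.695 mg/L.
x_c = v t_c = 0.326 m/s × 0.7929 d × 86400 s/d = 22330 m ≈ 22.3 km.

t_c ≈ 0.793 d; D_c ≈ 2.70 mg/L; x_c ≈ 22.3 km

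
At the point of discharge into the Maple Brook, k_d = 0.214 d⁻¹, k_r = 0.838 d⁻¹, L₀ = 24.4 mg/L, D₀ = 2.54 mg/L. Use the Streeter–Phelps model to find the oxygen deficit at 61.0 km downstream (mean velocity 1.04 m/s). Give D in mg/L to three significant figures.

D ≈ 3.94 mg/L

Travel time t = x/v = 61.0 km / (1.04 m/s) = 61000 m / 1.04 m/s = 58650 s = 0.6789 d.
k_d L₀/(k_r−k_d) = 0.214×24.4/(0.838−0.214) = 5.222/0.6240 = 8.368 mg/L.
e^(−k_d t) = e^(−0.214×0.6789) = 0.8648; e^(−k_r t) = e^(−0.838×0.6789) = 0.5662.
D = 8.368 × (0.8648 − 0.5662) + 2.54 × 0.5662 = 2.499 + 1.438 = 3.937 mg/L.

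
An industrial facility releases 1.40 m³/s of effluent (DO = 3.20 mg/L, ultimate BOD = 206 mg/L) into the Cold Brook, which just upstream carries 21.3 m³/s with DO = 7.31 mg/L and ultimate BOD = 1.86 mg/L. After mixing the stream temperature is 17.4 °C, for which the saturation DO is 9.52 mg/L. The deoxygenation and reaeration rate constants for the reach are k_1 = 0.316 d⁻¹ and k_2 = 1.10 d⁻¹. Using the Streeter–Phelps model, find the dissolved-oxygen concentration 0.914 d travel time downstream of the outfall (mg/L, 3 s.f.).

DO ≈ 6.39 mg/L

Mixed DO = (21.3×7.31 + 1.40×3.20)/(21.3+1.40) = 160.2/22.70 = 7.057 mg/L.
Mixed L₀ = (21.3×1.86 + 1.40×206)/(22.70) = 328.0/22.70 = 14.45 mg/L.
Initial deficit D₀ = C_s − DO₀ = 9.52 − 7.057 = 2.463 mg/L.
D(0.914) = [0.316×14.45/(1.10−0.316)](e^(−0.316×0.914) − e^(−1.10×0.914)) + 2.463 e^(−1.10×0.914)
= 5.824 × (0.7491 − 0.3659) + 2.463 × 0.3659 = 3.134 mg/L.
DO = 9.52 − 3.134 = 6.386 mg/L.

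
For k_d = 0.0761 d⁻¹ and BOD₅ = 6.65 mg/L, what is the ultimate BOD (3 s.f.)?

L₀ ≈ 21.0 mg/L

BOD₅ = L₀(1 − e^(−5k_d)) ⇒ L₀ = BOD₅ / (1 − e^(−5×0.0761))
= 6.65 / (1 − 0.6835) = 6.65 / 0.3165 = 21.01 mg/L.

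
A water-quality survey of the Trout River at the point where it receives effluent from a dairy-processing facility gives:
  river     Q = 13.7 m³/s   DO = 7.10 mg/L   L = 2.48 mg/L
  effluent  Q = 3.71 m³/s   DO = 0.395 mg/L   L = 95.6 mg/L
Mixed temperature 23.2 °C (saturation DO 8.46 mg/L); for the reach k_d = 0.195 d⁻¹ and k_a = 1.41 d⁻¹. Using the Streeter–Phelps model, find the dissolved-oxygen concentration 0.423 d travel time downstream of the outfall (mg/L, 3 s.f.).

DO ≈ 5.60 mg/L

Mixed DO = (13.7×7.10 + 3.71×0.395)/(13.7+3.71) = 98.74/17.41 = 5.671 mg/L.
Mixed L₀ = (13.7×2.48 + 3.71×95.6)/(17.41) = 388.7/17.41 = 22.32 mg/L.
Initial deficit D₀ = C_s − DO₀ = 8.46 − 5.671 = 2.789 mg/L.
D(0.423) = [0.195×22.32/(1.41−0.195)](e^(−0.195×0.423) − e^(−1.41×0.423)) + 2.789 e^(−1.41×0.423)
= 3.583 × (0.9208 − 0.5508) + 2.789 × 0.5508 = 2.862 mg/L.
DO = 8.46 − 2.862 = 5.598 mg/L.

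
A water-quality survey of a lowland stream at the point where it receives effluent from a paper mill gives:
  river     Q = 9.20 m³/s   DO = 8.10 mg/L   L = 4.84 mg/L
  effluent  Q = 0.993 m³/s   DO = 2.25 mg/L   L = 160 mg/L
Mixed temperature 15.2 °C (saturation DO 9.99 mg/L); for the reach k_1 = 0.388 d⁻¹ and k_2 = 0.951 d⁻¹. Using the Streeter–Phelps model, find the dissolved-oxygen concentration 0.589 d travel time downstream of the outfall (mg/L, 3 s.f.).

Mixed DO = (9.20×8.10 + 0.993×2.25)/(9.20+0.993) = 76.75/10.19 = 7.530 mg/L.
Mixed L₀ = (9.20×4.84 + 0.993×160)/(10.19) = 203.4/10.19 = 19.96 mg/L.
Initial deficit D₀ = C_s − DO₀ = 9.99 − 7.530 = 2.460 mg/L.
D(0.589) = [0.388×19.96/(0.951−0.388)](e^(−0.388×0.589) − e^(−0.951×0.589)) + 2.460 e^(−0.951×0.589)
= 13.75 × (0.7957 − 0.5711) + 2.460 × 0.5711 = 4.493 mg/L.
DO = 9.99 − 4.493 = 5.497 mg/L.

DO ≈ 5.50 mg/L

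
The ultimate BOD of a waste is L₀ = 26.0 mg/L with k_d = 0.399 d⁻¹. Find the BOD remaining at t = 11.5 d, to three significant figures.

L_t = L₀ e^(−k_d t) = 26.0 × e^(−0.399×11.5) = 26.0 × 0.01017 = 0.2644 mg/L.

L ≈ 0.264 mg/L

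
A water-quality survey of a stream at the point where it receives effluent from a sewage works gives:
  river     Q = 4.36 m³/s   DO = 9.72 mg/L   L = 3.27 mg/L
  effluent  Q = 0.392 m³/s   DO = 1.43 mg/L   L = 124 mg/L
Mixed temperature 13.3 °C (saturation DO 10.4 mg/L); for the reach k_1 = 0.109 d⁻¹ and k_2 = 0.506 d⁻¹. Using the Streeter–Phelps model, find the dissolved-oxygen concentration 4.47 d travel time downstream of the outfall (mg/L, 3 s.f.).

Mixed DO = (4.36×9.72 + 0.392×1.43)/(4.36+0.392) = 42.94/4.752 = 9.036 mg/L.
Mixed L₀ = (4.36×3.27 + 0.392×124)/(4.752) = 62.87/4.752 = 13.23 mg/L.
Initial deficit D₀ = C_s − DO₀ = 10.4 − 9.036 = 1.364 mg/L.
D(4.47) = [0.109×13.23/(0.506−0.109)](e^(−0.109×4.47) − e^(−0.506×4.47)) + 1.364 e^(−0.506×4.47)
= 3.632 × (0.6143 − 0.1042) + 1.364 × 0.1042 = 1.995 mg/L.
DO = 10.4 − 1.995 = 8.405 mg/L.

DO ≈ 8.40 mg/L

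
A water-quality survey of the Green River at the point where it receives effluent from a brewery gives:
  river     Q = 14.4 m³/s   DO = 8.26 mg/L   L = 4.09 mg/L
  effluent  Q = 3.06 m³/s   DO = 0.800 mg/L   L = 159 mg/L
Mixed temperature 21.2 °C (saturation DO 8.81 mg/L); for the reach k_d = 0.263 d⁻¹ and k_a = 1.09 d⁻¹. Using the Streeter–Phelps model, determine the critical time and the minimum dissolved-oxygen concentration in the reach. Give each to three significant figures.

t_c ≈ 1.47 d; minimum DO ≈ 3.69 mg/L

Mixed DO = (14.4×8.26 + 3.06×0.800)/(14.4+3.06) = 121.4/17.46 = 6.953 mg/L.
Mixed L₀ = (14.4×4.09 + 3.06×159)/(17.46) = 545.4/17.46 = 31.24 mg/L.
Initial deficit D₀ = C_s − DO₀ = 8.81 − 6.953 = 1.857 mg/L.
t_c = (1/0.8270) ln[(1.09/0.263)(1 − 1.857×0.8270/(0.263×31.24))] = 1.209 × ln(3.370) = 1.469 d.
D_c = (0.263/1.09) × 31.24 × e^(−0.263×1.469) = 0.2413 × 31.24 × 0.6795 = 5.122 mg/L.
Minimum DO = 8.81 − 5.122 = 3.688 mg/L.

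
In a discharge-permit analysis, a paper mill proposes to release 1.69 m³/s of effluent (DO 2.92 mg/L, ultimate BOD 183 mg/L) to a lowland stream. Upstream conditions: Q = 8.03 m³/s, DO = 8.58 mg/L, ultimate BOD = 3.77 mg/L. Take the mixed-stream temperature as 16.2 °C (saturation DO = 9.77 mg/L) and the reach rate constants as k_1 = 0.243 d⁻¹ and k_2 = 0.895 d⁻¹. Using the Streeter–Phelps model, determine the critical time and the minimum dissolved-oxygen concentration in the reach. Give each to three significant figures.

t_c ≈ 1.72 d; minimum DO ≈ 3.52 mg/L

Mixed DO = (8.03×8.58 + 1.69×2.92)/(8.03+1.69) = 73.83/9.720 = 7.596 mg/L.
Mixed L₀ = (8.03×3.77 + 1.69×183)/(9.720) = 339.5/9.720 = 34.93 mg/L.
Initial deficit D₀ = C_s − DO₀ = 9.77 − 7.596 = 2.174 mg/L.
t_c = (1/0.6520) ln[(0.895/0.243)(1 − 2.174×0.6520/(0.243×34.93))] = 1.534 × ln(3.068) = 1.719 d.
D_c = (0.243/0.895) × 34.93 × e^(−0.243×1.719) = 0.2715 × 34.93 × 0.6585 = 6.245 mg/L.
Minimum DO = 9.77 − 6.245 = 3.525 mg/L.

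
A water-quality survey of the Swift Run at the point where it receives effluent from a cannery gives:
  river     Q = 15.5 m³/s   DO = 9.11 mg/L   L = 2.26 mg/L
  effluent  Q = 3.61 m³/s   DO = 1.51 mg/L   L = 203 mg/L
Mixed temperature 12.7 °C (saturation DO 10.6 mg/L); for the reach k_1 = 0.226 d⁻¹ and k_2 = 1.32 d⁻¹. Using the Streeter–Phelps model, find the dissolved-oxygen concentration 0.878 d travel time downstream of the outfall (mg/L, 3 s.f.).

Mixed DO = (15.5×9.11 + 3.61×1.51)/(15.5+3.61) = 146.7/19.11 = 7.674 mg/L.
Mixed L₀ = (15.5×2.26 + 3.61×203)/(19.11) = 767.9/19.11 = 40.18 mg/L.
Initial deficit D₀ = C_s − DO₀ = 10.6 − 7.674 = 2.926 mg/L.
D(0.878) = [0.226×40.18/(1.32−0.226)](e^(−0.226×0.878) − e^(−1.32×0.878)) + 2.926 e^(−1.32×0.878)
= 8.301 × (0.8200 − 0.3138) + 2.926 × 0.3138 = 5.120 mg/L.
DO = 10.6 − 5.120 = 5.480 mg/L.

DO ≈ 5.48 mg/L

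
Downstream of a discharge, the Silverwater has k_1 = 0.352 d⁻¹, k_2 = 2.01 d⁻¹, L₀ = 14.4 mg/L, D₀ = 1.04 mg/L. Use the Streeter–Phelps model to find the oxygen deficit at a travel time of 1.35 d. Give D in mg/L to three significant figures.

k_1 L₀/(k_2−k_1) = 0.352×14.4/(2.01−0.352) = 5.069/1.658 = 3.057 mg/L.
e^(−k_1 t) = e^(−0.352×1.350) = 0.6218; e^(−k_2 t) = e^(−2.01×1.350) = 0.06630.
D = 3.057 × (0.6218 − 0.06630) + 1.04 × 0.06630 = 1.698 + 0.06896 = 1.767 mg/L.

D ≈ 1.77 mg/L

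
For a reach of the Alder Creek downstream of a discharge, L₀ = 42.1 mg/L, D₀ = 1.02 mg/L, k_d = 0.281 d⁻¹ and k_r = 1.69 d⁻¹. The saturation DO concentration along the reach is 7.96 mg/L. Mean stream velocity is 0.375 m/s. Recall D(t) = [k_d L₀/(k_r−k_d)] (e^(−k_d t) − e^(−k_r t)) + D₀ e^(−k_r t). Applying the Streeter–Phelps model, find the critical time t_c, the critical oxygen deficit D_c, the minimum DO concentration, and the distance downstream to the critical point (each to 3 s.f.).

t_c ≈ 1.18 d; D_c ≈ 5.02 mg/L; min DO ≈ 2.94 mg/L; x_c ≈ 38.3 km

With k_r/k_d = 6.014 and 1 − D₀(k_r−k_d)/(k_d L₀) = 0.8785,
t_c = ln(6.014 × 0.8785) / (1.69 − 0.281) = ln(5.284) / 1.409 = 1.665/1.409 = 1.181 d.
D_c = (k_d/k_r) L₀ e^(−k_d t_c) = (0.281/1.69) × 42.1 × e^(−0.281×1.181) = 0.1663 × 42.1 × 0.7175 = 5.023 mg/L.
Minimum DO = C_s − D_c = 7.96 − 5.023 = 2.937 mg/L.
x_c = v t_c = 0.375 m/s × 1.181 d × 86400 s/d = 38280 m ≈ 38.3 km.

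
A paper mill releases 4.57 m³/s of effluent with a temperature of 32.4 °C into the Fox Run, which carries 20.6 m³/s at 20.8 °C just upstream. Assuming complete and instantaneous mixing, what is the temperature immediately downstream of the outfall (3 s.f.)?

22.9 °C

Flow-weighted mixing: C = (Q_r C_r + Q_w C_w)/(Q_r + Q_w)
= (20.6×20.8 + 4.57×32.4)/(20.6 + 4.57) = 576.5/25.17 = 22.91 °C.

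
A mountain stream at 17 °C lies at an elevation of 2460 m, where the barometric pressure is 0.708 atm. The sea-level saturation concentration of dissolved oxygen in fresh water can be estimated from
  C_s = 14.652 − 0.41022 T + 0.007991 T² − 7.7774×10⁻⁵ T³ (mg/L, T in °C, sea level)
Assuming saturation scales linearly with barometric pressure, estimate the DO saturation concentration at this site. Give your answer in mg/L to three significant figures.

C_s ≈ 6.80 mg/L

At sea level: C_s = 14.652 − 0.41022×17 + 0.007991×17² − 7.7774×10⁻⁵×17³ = 9.606 mg/L.
Pressure correction: C_s' = 9.606 × 0.708 = 6.801 mg/L.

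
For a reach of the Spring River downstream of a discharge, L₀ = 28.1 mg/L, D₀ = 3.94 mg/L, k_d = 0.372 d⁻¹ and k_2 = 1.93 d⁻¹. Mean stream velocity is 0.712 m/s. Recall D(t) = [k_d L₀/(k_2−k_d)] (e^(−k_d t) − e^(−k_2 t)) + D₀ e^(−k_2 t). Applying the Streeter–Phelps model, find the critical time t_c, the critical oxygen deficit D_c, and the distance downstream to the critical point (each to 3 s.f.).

t_c ≈ 0.489 d; D_c ≈ 4.52 mg/L; x_c ≈ 30.1 km

At the critical point dD/dt = 0, so k_d L₀ e^(−k_d t) = k_2 D. Substituting D(t) from the Streeter–Phelps equation and solving for t gives
t_c = ln[(k_2/k_d)(1 − D₀(k_2−k_d)/(k_d L₀))] / (k_2−k_d).
Here k_2−k_d = 1.558 d⁻¹ and 1 − D₀(k_2−k_d)/(k_d L₀) = 1 − 3.94×1.558/(0.372×28.1) = 0.4128, so
t_c = ln(5.188 × 0.4128) / 1.558 = 0.7615 / 1.558 = 0.4888 d.
D_c = (k_d/k_2) L₀ e^(−k_d t_c) = (0.372/1.93) × 28.1 × e^(−0.372×0.4888) = 0.1927 × 28.1 × 0.8338 = 4.516 mg/L.
x_c = v t_c = 0.712 m/s × 0.4888 d × 86400 s/d = 30070 m ≈ 30.1 km.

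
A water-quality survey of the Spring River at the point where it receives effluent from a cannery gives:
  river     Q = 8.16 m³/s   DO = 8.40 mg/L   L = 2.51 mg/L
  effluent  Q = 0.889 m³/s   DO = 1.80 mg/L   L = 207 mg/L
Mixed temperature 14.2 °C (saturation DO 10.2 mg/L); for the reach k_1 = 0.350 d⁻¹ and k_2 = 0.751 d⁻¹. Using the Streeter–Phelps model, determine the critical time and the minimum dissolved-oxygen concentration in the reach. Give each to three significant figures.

Mixed DO = (8.16×8.40 + 0.889×1.80)/(8.16+0.889) = 70.14/9.049 = 7.752 mg/L.
Mixed L₀ = (8.16×2.51 + 0.889×207)/(9.049) = 204.5/9.049 = 22.60 mg/L.
Initial deficit D₀ = C_s − DO₀ = 10.2 − 7.752 = 2.448 mg/L.
t_c = (1/0.4010) ln[(0.751/0.350)(1 − 2.448×0.4010/(0.350×22.60))] = 2.494 × ln(1.879) = 1.573 d.
D_c = (0.350/0.751) × 22.60 × e^(−0.350×1.573) = 0.4660 × 22.60 × 0.5765 = 6.072 mg/L.
Minimum DO = 10.2 − 6.072 = 4.128 mg/L.

t_c ≈ 1.57 d; minimum DO ≈ 4.13 mg/L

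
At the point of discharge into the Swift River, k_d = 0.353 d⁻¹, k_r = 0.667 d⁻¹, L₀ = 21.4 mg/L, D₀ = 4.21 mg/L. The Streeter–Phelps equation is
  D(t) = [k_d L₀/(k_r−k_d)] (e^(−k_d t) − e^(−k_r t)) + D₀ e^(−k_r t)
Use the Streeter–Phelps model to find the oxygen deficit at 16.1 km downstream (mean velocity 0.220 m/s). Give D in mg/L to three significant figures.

Travel time t = x/v = 16.1 km / (0.220 m/s) = 16100 m / 0.220 m/s = 73180 s = 0.8470 d.
k_d L₀/(k_r−k_d) = 0.353×21.4/(0.667−0.353) = 7.554/0.3140 = 24.06 mg/L.
e^(−k_d t) = e^(−0.353×0.8470) = 0.7416; e^(−k_r t) = e^(−0.667×0.8470) = 0.5684.
D = 24.06 × (0.7416 − 0.5684) + 4.21 × 0.5684 = 4.166 + 2.393 = 6.559 mg/L.

D ≈ 6.56 mg/L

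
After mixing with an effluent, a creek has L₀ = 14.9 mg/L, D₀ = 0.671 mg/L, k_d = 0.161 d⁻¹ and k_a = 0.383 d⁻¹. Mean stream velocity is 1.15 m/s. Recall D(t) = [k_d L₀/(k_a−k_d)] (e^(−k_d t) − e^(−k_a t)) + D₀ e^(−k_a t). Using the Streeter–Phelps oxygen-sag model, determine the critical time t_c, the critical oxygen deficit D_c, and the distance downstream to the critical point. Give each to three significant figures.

At the critical point dD/dt = 0, so k_d L₀ e^(−k_d t) = k_a D. Substituting D(t) from the Streeter–Phelps equation and solving for t gives
t_c = ln[(k_a/k_d)(1 − D₀(k_a−k_d)/(k_d L₀))] / (k_a−k_d).
Here k_a−k_d = 0.2220 d⁻¹ and 1 − D₀(k_a−k_d)/(k_d L₀) = 1 − 0.671×0.2220/(0.161×14.9) = 0.9379, so
t_c = ln(2.379 × 0.9379) / 0.2220 = 0.8025 / 0.2220 = 3.615 d.
D_c = (k_d/k_a) L₀ e^(−k_d t_c) = (0.161/0.383) × 14.9 × e^(−0.161×3.615) = 0.4204 × 14.9 × 0.5588 = 3.500 mg/L.
x_c = v t_c = 1.15 m/s × 3.615 d × 86400 s/d = 359200 m ≈ 359 km.

t_c ≈ 3.61 d; D_c ≈ 3.50 mg/L; x_c ≈ 359 km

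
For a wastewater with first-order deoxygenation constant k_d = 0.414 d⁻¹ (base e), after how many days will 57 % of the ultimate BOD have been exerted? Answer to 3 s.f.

t ≈ 2.04 d

y/L₀ = 1 − e^(−k_d t) = 0.57 ⇒ e^(−k_d t) = 0.430
t = −ln(0.430) / 0.414 = 0.8440 / 0.414 = 2.039 d.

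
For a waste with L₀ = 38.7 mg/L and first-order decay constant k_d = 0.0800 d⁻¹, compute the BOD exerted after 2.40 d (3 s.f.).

y ≈ 6.76 mg/L

y_t = L₀(1 − e^(−k_d t)) = 38.7 × (1 − e^(−0.0800×2.40))
= 38.7 × (1 − 0.8253) = 38.7 × 0.1747 = 6.761 mg/L.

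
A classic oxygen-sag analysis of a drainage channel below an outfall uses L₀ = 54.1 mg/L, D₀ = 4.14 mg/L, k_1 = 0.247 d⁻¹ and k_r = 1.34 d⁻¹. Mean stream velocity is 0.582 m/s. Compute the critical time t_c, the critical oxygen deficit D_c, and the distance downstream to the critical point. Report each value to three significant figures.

t_c = [1/(k_r−k_1)] ln[(k_r/k_1)(1 − D₀(k_r−k_1)/(k_1 L₀))]
= [1/(1.34−0.247)] ln[(1.34/0.247)(1 − 4.14×1.093/(0.247×54.1))]
= (1/1.093) ln[5.425 × 0.6614] = 0.9149 × ln(3.588) = 0.9149 × 1.278 = 1.169 d.
D_c = (k_1/k_r) L₀ e^(−k_1 t_c) = (0.247/1.34) × 54.1 × e^(−0.247×1.169) = 0.1843 × 54.1 × 0.7492 = 7.471 mg/L.
x_c = v t_c = 0.582 m/s × 1.169 d × 86400 s/d = 58780 m ≈ 58.8 km.

t_c ≈ 1.17 d; D_c ≈ 7.47 mg/L; x_c ≈ 58.8 km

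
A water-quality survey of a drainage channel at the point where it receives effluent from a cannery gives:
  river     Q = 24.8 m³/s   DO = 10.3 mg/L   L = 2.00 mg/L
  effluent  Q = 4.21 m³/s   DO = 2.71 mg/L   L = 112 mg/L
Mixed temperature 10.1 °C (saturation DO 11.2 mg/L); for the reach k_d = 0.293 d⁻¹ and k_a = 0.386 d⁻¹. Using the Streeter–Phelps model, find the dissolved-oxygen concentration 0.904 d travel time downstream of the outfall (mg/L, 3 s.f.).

Mixed DO = (24.8×10.3 + 4.21×2.71)/(24.8+4.21) = 266.8/29.01 = 9.199 mg/L.
Mixed L₀ = (24.8×2.00 + 4.21×112)/(29.01) = 521.1/29.01 = 17.96 mg/L.
Initial deficit D₀ = C_s − DO₀ = 11.2 − 9.199 = 2.001 mg/L.
D(0.904) = [0.293×17.96/(0.386−0.293)](e^(−0.293×0.904) − e^(−0.386×0.904)) + 2.001 e^(−0.386×0.904)
= 56.59 × (0.7673 − 0.7054) + 2.001 × 0.7054 = 4.914 mg/L.
DO = 11.2 − 4.914 = 6.286 mg/L.

DO ≈ 6.29 mg/L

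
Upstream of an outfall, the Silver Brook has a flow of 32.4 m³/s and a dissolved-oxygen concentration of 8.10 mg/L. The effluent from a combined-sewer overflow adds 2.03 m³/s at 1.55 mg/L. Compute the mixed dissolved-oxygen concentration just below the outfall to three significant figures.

Flow-weighted mixing: C = (Q_r C_r + Q_w C_w)/(Q_r + Q_w)
= (32.4×8.10 + 2.03×1.55)/(32.4 + 2.03) = 265.6/34.43 = 7.714 mg/L.

7.71 mg/L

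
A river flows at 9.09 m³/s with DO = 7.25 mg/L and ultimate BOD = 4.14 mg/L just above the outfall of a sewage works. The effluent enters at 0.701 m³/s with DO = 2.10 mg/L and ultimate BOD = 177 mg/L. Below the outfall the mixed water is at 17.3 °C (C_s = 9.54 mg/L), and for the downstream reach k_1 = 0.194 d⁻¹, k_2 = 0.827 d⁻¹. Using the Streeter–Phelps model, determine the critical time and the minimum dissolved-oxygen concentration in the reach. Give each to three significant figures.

t_c ≈ 1.11 d; minimum DO ≈ 6.42 mg/L

Mixed DO = (9.09×7.25 + 0.701×2.10)/(9.09+0.701) = 67.37/9.791 = 6.881 mg/L.
Mixed L₀ = (9.09×4.14 + 0.701×177)/(9.791) = 161.7/9.791 = 16.52 mg/L.
Initial deficit D₀ = C_s − DO₀ = 9.54 − 6.881 = 2.659 mg/L.
t_c = (1/0.6330) ln[(0.827/0.194)(1 − 2.659×0.6330/(0.194×16.52))] = 1.580 × ln(2.024) = 1.114 d.
D_c = (0.194/0.827) × 16.52 × e^(−0.194×1.114) = 0.2346 × 16.52 × 0.8057 = 3.122 mg/L.
Minimum DO = 9.54 − 3.122 = 6.418 mg/L.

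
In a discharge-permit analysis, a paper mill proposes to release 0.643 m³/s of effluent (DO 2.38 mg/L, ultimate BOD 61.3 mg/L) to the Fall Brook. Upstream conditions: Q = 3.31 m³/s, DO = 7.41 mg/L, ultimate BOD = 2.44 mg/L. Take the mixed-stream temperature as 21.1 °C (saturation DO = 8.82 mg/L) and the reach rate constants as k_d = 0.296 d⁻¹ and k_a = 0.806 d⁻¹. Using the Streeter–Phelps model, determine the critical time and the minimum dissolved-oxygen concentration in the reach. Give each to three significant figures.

Mixed DO = (3.31×7.41 + 0.643×2.38)/(3.31+0.643) = 26.06/3.953 = 6.592 mg/L.
Mixed L₀ = (3.31×2.44 + 0.643×61.3)/(3.953) = 47.49/3.953 = 12.01 mg/L.
Initial deficit D₀ = C_s − DO₀ = 8.82 − 6.592 = 2.228 mg/L.
t_c = (1/0.5100) ln[(0.806/0.296)(1 − 2.228×0.5100/(0.296×12.01))] = 1.961 × ln(1.853) = 1.209 d.
D_c = (0.296/0.806) × 12.01 × e^(−0.296×1.209) = 0.3672 × 12.01 × 0.6991 = 3.085 mg/L.
Minimum DO = 8.82 − 3.085 = 5.735 mg/L.

t_c ≈ 1.21 d; minimum DO ≈ 5.74 mg/L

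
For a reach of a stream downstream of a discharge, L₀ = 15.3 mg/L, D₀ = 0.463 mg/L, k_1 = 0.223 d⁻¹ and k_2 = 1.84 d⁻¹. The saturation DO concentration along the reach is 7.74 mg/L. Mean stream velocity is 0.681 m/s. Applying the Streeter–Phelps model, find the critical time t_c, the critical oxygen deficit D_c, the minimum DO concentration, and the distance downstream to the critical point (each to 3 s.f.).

t_c ≈ 1.15 d; D_c ≈ 1.43 mg/L; min DO ≈ 6.31 mg/L; x_c ≈ 67.8 km

With k_2/k_1 = 8.251 and 1 − D₀(k_2−k_1)/(k_1 L₀) = 0.7806,
t_c = ln(8.251 × 0.7806) / (1.84 − 0.223) = ln(6.441) / 1.617 = 1.863/1.617 = 1.152 d.
L(t_c) = L₀ e^(−k_1 t_c) = 15.3 × 0.7735 = 11.83 mg/L, and at the critical point k_2 D_c = k_1 L, so D_c = (0.223/1.84) × 11.83 = 1.434 mg/L.
Minimum DO = C_s − D_c = 7.74 − 1.434 = 6.306 mg/L.
x_c = v t_c = 0.681 m/s × 1.152 d × 86400 s/d = 67780 m ≈ 67.8 km.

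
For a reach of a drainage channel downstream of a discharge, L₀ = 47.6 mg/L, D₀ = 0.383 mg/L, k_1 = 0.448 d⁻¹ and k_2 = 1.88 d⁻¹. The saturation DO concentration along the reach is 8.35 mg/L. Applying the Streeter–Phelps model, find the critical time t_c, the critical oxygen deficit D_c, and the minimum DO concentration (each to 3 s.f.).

t_c = [1/(k_2−k_1)] ln[(k_2/k_1)(1 − D₀(k_2−k_1)/(k_1 L₀))]
= [1/(1.88−0.448)] ln[(1.88/0.448)(1 − 0.383×1.432/(0.448×47.6))]
= (1/1.432) ln[4.196 × 0.9743] = 0.6983 × ln(4.088) = 0.6983 × 1.408 = 0.9834 d.
L(t_c) = L₀ e^(−k_1 t_c) = 47.6 × 0.6437 = 30.64 mg/L, and at the critical point k_2 D_c = k_1 L, so D_c = (0.448/1.88) × 30.64 = 7.301 mg/L.
Minimum DO = C_s − D_c = 8.35 − 7.301 = 1.049 mg/L.

t_c ≈ 0.983 d; D_c ≈ 7.30 mg/L; min DO ≈ 1.05 mg/L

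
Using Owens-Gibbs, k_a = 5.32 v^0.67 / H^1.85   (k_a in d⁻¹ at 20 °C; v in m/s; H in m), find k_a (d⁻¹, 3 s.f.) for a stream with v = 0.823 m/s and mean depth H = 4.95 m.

k_a = 5.32 × 0.823^0.67 / 4.95^1.85 = 5.32 × 0.8776 / 19.28 = 0.2422 d⁻¹.

k_a ≈ 0.242 d⁻¹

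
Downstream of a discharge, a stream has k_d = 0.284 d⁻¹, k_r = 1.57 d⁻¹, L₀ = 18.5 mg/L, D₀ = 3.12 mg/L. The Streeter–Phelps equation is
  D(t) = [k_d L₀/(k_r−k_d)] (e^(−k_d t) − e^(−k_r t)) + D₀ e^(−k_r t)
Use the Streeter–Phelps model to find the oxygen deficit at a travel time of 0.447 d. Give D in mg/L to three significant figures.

k_d L₀/(k_r−k_d) = 0.284×18.5/(1.57−0.284) = 5.254/1.286 = 4.086 mg/L.
e^(−k_d t) = e^(−0.284×0.4470) = 0.8808; e^(−k_r t) = e^(−1.57×0.4470) = 0.4957.
D = 4.086 × (0.8808 − 0.4957) + 3.12 × 0.4957 = 1.573 + 1.547 = 3.120 mg/L.

D ≈ 3.12 mg/L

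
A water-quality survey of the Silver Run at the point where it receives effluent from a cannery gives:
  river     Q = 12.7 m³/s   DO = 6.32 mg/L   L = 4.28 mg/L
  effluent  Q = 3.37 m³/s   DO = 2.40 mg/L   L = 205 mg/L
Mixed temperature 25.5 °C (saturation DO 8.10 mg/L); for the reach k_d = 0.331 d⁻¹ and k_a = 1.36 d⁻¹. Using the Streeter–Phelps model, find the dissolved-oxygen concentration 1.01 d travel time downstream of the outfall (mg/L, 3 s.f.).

Mixed DO = (12.7×6.32 + 3.37×2.40)/(12.7+3.37) = 88.35/16.07 = 5.498 mg/L.
Mixed L₀ = (12.7×4.28 + 3.37×205)/(16.07) = 745.2/16.07 = 46.37 mg/L.
Initial deficit D₀ = C_s − DO₀ = 8.10 − 5.498 = 2.602 mg/L.
D(1.01) = [0.331×46.37/(1.36−0.331)](e^(−0.331×1.01) − e^(−1.36×1.01)) + 2.602 e^(−1.36×1.01)
= 14.92 × (0.7158 − 0.2532) + 2.602 × 0.2532 = 7.560 mg/L.
DO = 8.10 − 7.560 = 0.5401 mg/L.

DO ≈ 0.540 mg/L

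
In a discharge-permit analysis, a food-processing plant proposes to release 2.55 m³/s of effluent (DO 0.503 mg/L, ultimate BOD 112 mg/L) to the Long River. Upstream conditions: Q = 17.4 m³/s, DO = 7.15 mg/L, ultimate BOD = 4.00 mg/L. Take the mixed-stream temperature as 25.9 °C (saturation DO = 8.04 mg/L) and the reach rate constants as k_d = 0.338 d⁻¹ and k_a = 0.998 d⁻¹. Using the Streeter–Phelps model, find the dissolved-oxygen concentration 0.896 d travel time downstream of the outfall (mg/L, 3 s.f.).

Mixed DO = (17.4×7.15 + 2.55×0.503)/(17.4+2.55) = 125.7/19.95 = 6.300 mg/L.
Mixed L₀ = (17.4×4.00 + 2.55×112)/(19.95) = 355.2/19.95 = 17.80 mg/L.
Initial deficit D₀ = C_s − DO₀ = 8.04 − 6.300 = 1.740 mg/L.
D(0.896) = [0.338×17.80/(0.998−0.338)](e^(−0.338×0.896) − e^(−0.998×0.896)) + 1.740 e^(−0.998×0.896)
= 9.118 × (0.7387 − 0.4089) + 1.740 × 0.4089 = 3.718 mg/L.
DO = 8.04 − 3.718 = 4.322 mg/L.

DO ≈ 4.32 mg/L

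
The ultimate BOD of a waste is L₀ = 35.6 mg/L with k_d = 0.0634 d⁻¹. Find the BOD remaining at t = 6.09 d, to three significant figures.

L_t = L₀ e^(−k_d t) = 35.6 × e^(−0.0634×6.09) = 35.6 × 0.6797 = 24.20 mg/L.

L ≈ 24.2 mg/L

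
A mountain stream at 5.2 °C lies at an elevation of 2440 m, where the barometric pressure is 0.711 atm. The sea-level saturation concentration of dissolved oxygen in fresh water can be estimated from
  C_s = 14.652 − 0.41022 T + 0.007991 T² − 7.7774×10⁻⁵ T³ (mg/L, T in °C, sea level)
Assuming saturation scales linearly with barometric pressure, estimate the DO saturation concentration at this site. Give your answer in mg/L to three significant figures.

At sea level: C_s = 14.652 − 0.41022×5.2 + 0.007991×5.2² − 7.7774×10⁻⁵×5.2³ = 12.72 mg/L.
Pressure correction: C_s' = 12.72 × 0.711 = 9.047 mg/L.

C_s ≈ 9.05 mg/L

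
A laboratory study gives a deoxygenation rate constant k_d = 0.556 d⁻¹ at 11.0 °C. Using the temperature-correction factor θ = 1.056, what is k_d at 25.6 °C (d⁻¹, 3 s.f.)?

k_d(T₂) = k_d(T₁) · θ^(T₂−T₁) = 0.556 × 1.056^(25.6−11.0)
= 0.556 × 1.056^14.6 = 0.556 × 2.216 = 1.232 d⁻¹.

k_d ≈ 1.23 d⁻¹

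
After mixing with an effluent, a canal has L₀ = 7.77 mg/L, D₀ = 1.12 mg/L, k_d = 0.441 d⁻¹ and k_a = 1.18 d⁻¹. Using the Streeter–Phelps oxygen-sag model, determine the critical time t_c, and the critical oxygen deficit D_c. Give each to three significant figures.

t_c ≈ 0.958 d; D_c ≈ 1.90 mg/L

At the critical point dD/dt = 0, so k_d L₀ e^(−k_d t) = k_a D. Substituting D(t) from the Streeter–Phelps equation and solving for t gives
t_c = ln[(k_a/k_d)(1 − D₀(k_a−k_d)/(k_d L₀))] / (k_a−k_d).
Here k_a−k_d = 0.7390 d⁻¹ and 1 − D₀(k_a−k_d)/(k_d L₀) = 1 − 1.12×0.7390/(0.441×7.77) = 0.7585, so
t_c = ln(2.676 × 0.7585) / 0.7390 = 0.7077 / 0.7390 = 0.9577 d.
D_c = (k_d/k_a) L₀ e^(−k_d t_c) = (0.441/1.18) × 7.77 × e^(−0.441×0.9577) = 0.3737 × 7.77 × 0.6555 = 1.903 mg/L.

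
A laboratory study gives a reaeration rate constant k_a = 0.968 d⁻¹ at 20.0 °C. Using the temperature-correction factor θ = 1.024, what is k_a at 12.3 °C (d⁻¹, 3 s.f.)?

k_a(T₂) = k_a(T₁) · θ^(T₂−T₁) = 0.968 × 1.024^(12.3−20.0)
= 0.968 × 1.024^-7.70 = 0.968 × 0.8331 = 0.8064 d⁻¹.

k_a ≈ 0.806 d⁻¹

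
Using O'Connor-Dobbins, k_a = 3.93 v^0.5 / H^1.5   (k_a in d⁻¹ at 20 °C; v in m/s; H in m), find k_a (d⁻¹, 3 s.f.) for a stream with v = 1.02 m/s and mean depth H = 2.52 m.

k_a ≈ 0.992 d⁻¹

k_a = 3.93 × 1.02^0.5 / 2.52^1.5 = 3.93 × 1.010 / 4.000 = 0.9922 d⁻¹.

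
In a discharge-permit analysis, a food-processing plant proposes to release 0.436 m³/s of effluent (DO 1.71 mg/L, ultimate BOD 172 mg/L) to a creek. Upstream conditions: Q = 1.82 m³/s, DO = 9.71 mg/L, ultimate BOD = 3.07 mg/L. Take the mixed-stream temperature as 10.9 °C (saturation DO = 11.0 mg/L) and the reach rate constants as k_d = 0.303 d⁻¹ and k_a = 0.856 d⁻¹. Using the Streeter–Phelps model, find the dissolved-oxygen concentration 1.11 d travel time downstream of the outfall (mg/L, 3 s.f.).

DO ≈ 3.49 mg/L

Mixed DO = (1.82×9.71 + 0.436×1.71)/(1.82+0.436) = 18.42/2.256 = 8.164 mg/L.
Mixed L₀ = (1.82×3.07 + 0.436×172)/(2.256) = 80.58/2.256 = 35.72 mg/L.
Initial deficit D₀ = C_s − DO₀ = 11.0 − 8.164 = 2.836 mg/L.
D(1.11) = [0.303×35.72/(0.856−0.303)](e^(−0.303×1.11) − e^(−0.856×1.11)) + 2.836 e^(−0.856×1.11)
= 19.57 × (0.7144 − 0.3867) + 2.836 × 0.3867 = 7.510 mg/L.
DO = 11.0 − 7.510 = 3.490 mg/L.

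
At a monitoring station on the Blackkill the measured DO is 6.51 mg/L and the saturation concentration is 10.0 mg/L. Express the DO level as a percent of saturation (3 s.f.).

% saturation = C/C_s × 100 = 6.51/10.0 × 100 = 65.1 %.

65.1 % saturation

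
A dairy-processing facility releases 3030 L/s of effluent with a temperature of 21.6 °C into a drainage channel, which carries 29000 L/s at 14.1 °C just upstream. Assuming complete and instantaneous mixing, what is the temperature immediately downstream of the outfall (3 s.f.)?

Flow-weighted mixing: C = (Q_r C_r + Q_w C_w)/(Q_r + Q_w)
= (29000×14.1 + 3030×21.6)/(29000 + 3030) = 474300/32030 = 14.81 °C.

14.8 °C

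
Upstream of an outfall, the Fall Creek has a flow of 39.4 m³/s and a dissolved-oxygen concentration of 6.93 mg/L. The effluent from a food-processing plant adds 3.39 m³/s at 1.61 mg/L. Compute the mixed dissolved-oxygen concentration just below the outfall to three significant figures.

Flow-weighted mixing: C = (Q_r C_r + Q_w C_w)/(Q_r + Q_w)
= (39.4×6.93 + 3.39×1.61)/(39.4 + 3.39) = 278.5/42.79 = 6.509 mg/L.

6.51 mg/L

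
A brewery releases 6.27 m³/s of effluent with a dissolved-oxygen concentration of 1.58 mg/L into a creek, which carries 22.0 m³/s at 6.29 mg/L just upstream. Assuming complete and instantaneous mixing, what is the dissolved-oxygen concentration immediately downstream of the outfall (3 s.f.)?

Flow-weighted mixing: C = (Q_r C_r + Q_w C_w)/(Q_r + Q_w)
= (22.0×6.29 + 6.27×1.58)/(22.0 + 6.27) = 148.3/28.27 = 5.245 mg/L.

5.25 mg/L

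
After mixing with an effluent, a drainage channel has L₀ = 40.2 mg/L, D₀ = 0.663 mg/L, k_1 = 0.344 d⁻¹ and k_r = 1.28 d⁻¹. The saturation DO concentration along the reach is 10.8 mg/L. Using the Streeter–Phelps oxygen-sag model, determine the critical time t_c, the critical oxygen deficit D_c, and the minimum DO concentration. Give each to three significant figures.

At the critical point dD/dt = 0, so k_1 L₀ e^(−k_1 t) = k_r D. Substituting D(t) from the Streeter–Phelps equation and solving for t gives
t_c = ln[(k_r/k_1)(1 − D₀(k_r−k_1)/(k_1 L₀))] / (k_r−k_1).
Here k_r−k_1 = 0.9360 d⁻¹ and 1 − D₀(k_r−k_1)/(k_1 L₀) = 1 − 0.663×0.9360/(0.344×40.2) = 0.9551, so
t_c = ln(3.721 × 0.9551) / 0.9360 = 1.268 / 0.9360 = 1.355 d.
D_c = (k_1/k_r) L₀ e^(−k_1 t_c) = (0.344/1.28) × 40.2 × e^(−0.344×1.355) = 0.2687 × 40.2 × 0.6275 = 6.779 mg/L.
Minimum DO = C_s − D_c = 10.8 − 6.779 = 4.021 mg/L.

t_c ≈ 1.35 d; D_c ≈ 6.78 mg/L; min DO ≈ 4.02 mg/L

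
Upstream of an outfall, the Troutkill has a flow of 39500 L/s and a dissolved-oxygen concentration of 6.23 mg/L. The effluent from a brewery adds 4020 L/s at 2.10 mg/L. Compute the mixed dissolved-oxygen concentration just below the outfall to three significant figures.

Flow-weighted mixing: C = (Q_r C_r + Q_w C_w)/(Q_r + Q_w)
= (39500×6.23 + 4020×2.10)/(39500 + 4020) = 254500/43520 = 5.849 mg/L.

5.85 mg/L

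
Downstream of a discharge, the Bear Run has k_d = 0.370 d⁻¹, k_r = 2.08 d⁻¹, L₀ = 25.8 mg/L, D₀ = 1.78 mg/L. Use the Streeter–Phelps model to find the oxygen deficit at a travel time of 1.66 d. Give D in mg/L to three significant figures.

k_d L₀/(k_r−k_d) = 0.370×25.8/(2.08−0.370) = 9.546/1.710 = 5.582 mg/L.
e^(−k_d t) = e^(−0.370×1.660) = 0.5411; e^(−k_r t) = e^(−2.08×1.660) = 0.03166.
D = 5.582 × (0.5411 − 0.03166) + 1.78 × 0.03166 = 2.844 + 0.05635 = 2.900 mg/L.

D ≈ 2.90 mg/L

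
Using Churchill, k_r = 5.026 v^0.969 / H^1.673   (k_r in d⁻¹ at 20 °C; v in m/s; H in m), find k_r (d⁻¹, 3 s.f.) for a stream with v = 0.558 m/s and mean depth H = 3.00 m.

k_r ≈ 0.454 d⁻¹

k_r = 5.026 × 0.558^0.969 / 3.00^1.673 = 5.026 × 0.5682 / 6.284 = 0.4545 d⁻¹.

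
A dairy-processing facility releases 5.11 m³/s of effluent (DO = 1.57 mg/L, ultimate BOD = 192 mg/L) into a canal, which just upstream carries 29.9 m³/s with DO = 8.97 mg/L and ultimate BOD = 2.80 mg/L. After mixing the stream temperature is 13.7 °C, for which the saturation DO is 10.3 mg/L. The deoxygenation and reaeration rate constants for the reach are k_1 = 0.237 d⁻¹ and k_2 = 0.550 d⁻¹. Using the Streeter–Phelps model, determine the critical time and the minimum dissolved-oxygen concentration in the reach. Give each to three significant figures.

Mixed DO = (29.9×8.97 + 5.11×1.57)/(29.9+5.11) = 276.2/35.01 = 7.890 mg/L.
Mixed L₀ = (29.9×2.80 + 5.11×192)/(35.01) = 1065/35.01 = 30.42 mg/L.
Initial deficit D₀ = C_s − DO₀ = 10.3 − 7.890 = 2.410 mg/L.
t_c = (1/0.3130) ln[(0.550/0.237)(1 − 2.410×0.3130/(0.237×30.42))] = 3.195 × ln(2.078) = 2.336 d.
D_c = (0.237/0.550) × 30.42 × e^(−0.237×2.336) = 0.4309 × 30.42 × 0.5748 = 7.533 mg/L.
Minimum DO = 10.3 − 7.533 = 2.767 mg/L.

t_c ≈ 2.34 d; minimum DO ≈ 2.77 mg/L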